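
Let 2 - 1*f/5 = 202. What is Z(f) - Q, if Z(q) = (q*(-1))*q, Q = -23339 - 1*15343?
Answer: -961318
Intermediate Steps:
Q = -38682 (Q = -23339 - 15343 = -38682)
f = -1000 (f = 10 - 5*202 = 10 - 1010 = -1000)
Z(q) = -q² (Z(q) = (-q)*q = -q²)
Z(f) - Q = -1*(-1000)² - 1*(-38682) = -1*1000000 + 38682 = -1000000 + 38682 = -961318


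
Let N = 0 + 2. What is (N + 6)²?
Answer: 64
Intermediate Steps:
N = 2
(N + 6)² = (2 + 6)² = 8² = 64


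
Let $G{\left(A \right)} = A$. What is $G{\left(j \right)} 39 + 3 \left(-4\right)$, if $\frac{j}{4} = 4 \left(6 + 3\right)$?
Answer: $5604$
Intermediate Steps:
$j = 144$ ($j = 4 \cdot 4 \left(6 + 3\right) = 4 \cdot 4 \cdot 9 = 4 \cdot 36 = 144$)
$G{\left(j \right)} 39 + 3 \left(-4\right) = 144 \cdot 39 + 3 \left(-4\right) = 5616 - 12 = 5604$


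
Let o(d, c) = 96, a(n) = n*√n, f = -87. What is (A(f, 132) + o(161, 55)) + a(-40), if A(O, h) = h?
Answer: 228 - 80*I*√10 ≈ 228.0 - 252.98*I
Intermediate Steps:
a(n) = n^(3/2)
(A(f, 132) + o(161, 55)) + a(-40) = (132 + 96) + (-40)^(3/2) = 228 - 80*I*√10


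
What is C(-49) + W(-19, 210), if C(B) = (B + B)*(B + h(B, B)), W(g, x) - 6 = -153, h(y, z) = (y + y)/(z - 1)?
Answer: 111573/25 ≈ 4462.9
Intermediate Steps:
h(y, z) = 2*y/(-1 + z) (h(y, z) = (2*y)/(-1 + z) = 2*y/(-1 + z))
W(g, x) = -147 (W(g, x) = 6 - 153 = -147)
C(B) = 2*B*(B + 2*B/(-1 + B)) (C(B) = (B + B)*(B + 2*B/(-1 + B)) = (2*B)*(B + 2*B/(-1 + B)) = 2*B*(B + 2*B/(-1 + B)))
C(-49) + W(-19, 210) = 2*(-49)**2*(1 - 49)/(-1 - 49) - 147 = 2*2401*(-48)/(-50) - 147 = 2*2401*(-1/50)*(-48) - 147 = 115248/25 - 147 = 111573/25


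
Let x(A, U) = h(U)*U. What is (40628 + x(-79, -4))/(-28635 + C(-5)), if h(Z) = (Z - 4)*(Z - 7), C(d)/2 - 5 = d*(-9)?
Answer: -40276/28535 ≈ -1.4115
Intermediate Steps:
C(d) = 10 - 18*d (C(d) = 10 + 2*(d*(-9)) = 10 + 2*(-9*d) = 10 - 18*d)
h(Z) = (-7 + Z)*(-4 + Z) (h(Z) = (-4 + Z)*(-7 + Z) = (-7 + Z)*(-4 + Z))
x(A, U) = U*(28 + U² - 11*U) (x(A, U) = (28 + U² - 11*U)*U = U*(28 + U² - 11*U))
(40628 + x(-79, -4))/(-28635 + C(-5)) = (40628 - 4*(28 + (-4)² - 11*(-4)))/(-28635 + (10 - 18*(-5))) = (40628 - 4*(28 + 16 + 44))/(-28635 + (10 + 90)) = (40628 - 4*88)/(-28635 + 100) = (40628 - 352)/(-28535) = 40276*(-1/28535) = -40276/28535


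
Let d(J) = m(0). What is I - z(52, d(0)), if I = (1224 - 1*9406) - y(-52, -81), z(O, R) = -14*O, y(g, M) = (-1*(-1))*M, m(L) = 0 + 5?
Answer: -7373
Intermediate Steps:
m(L) = 5
d(J) = 5
y(g, M) = M (y(g, M) = 1*M = M)
I = -8101 (I = (1224 - 1*9406) - 1*(-81) = (1224 - 9406) + 81 = -8182 + 81 = -8101)
I - z(52, d(0)) = -8101 - (-14)*52 = -8101 - 1*(-728) = -8101 + 728 = -7373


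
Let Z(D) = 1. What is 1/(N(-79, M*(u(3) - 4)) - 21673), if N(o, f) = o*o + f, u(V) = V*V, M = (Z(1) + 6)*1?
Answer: -1/15397 ≈ -6.4948e-5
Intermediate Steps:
M = 7 (M = (1 + 6)*1 = 7*1 = 7)
u(V) = V**2
N(o, f) = f + o**2 (N(o, f) = o**2 + f = f + o**2)
1/(N(-79, M*(u(3) - 4)) - 21673) = 1/((7*(3**2 - 4) + (-79)**2) - 21673) = 1/((7*(9 - 4) + 6241) - 21673) = 1/((7*5 + 6241) - 21673) = 1/((35 + 6241) - 21673) = 1/(6276 - 21673) = 1/(-15397) = -1/15397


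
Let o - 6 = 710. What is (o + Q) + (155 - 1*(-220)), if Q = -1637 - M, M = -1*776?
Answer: 230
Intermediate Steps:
o = 716 (o = 6 + 710 = 716)
M = -776
Q = -861 (Q = -1637 - 1*(-776) = -1637 + 776 = -861)
(o + Q) + (155 - 1*(-220)) = (716 - 861) + (155 - 1*(-220)) = -145 + (155 + 220) = -145 + 375 = 230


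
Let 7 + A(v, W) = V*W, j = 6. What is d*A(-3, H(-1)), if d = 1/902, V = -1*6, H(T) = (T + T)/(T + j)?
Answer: -23/4510 ≈ -0.0050998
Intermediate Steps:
H(T) = 2*T/(6 + T) (H(T) = (T + T)/(T + 6) = (2*T)/(6 + T) = 2*T/(6 + T))
V = -6
A(v, W) = -7 - 6*W
d = 1/902 ≈ 0.0011086
d*A(-3, H(-1)) = (-7 - 12*(-1)/(6 - 1))/902 = (-7 - 12*(-1)/5)/902 = (-7 - 6*(-2/5))/902 = (-7 + 12/5)/902 = (1/902)*(-23/5) = -23/4510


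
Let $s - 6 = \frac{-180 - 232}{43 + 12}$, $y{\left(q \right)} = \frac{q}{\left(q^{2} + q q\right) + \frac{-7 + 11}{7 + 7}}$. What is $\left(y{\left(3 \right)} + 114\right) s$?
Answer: $- \frac{599133}{3520} \approx -170.21$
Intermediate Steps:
$y{\left(q \right)} = \frac{q}{\frac{2}{7} + 2 q^{2}}$ ($y{\left(q \right)} = \frac{q}{\left(q^{2} + q^{2}\right) + \frac{4}{14}} = \frac{q}{2 q^{2} + 4 \cdot \frac{1}{14}} = \frac{q}{2 q^{2} + \frac{2}{7}} = \frac{q}{\frac{2}{7} + 2 q^{2}}$)
$s = - \frac{82}{55}$ ($s = 6 + \frac{-180 - 232}{43 + 12} = 6 - \frac{412}{55} = - \frac{82}{55} \approx -1.4909$)
$\left(y{\left(3 \right)} + 114\right) s = \left(\frac{7}{2} \cdot 3 \frac{1}{1 + 7 \cdot 3^{2}} + 114\right) \left(- \frac{82}{55}\right) = \left(\frac{7}{2} \cdot 3 \frac{1}{1 + 7 \cdot 9} + 114\right) \left(- \frac{82}{55}\right) = \left(\frac{7}{2} \cdot 3 \frac{1}{1 + 63} + 114\right) \left(- \frac{82}{55}\right) = \left(\frac{7}{2} \cdot 3 \cdot \frac{1}{64} + 114\right) \left(- \frac{82}{55}\right) = \left(\frac{21}{128} + 114\right) \left(- \frac{82}{55}\right) = \frac{14613}{128} \left(- \frac{82}{55}\right) = - \frac{599133}{3520}$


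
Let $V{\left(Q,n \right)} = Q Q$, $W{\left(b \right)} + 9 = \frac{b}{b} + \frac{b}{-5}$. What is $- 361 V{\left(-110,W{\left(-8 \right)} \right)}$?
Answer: $-4368100$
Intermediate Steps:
$W{\left(b \right)} = -8 - \frac{b}{5}$ ($W{\left(b \right)} = -9 + \left(\frac{b}{b} + \frac{b}{-5}\right) = -9 + \left(1 + b \left(- \frac{1}{5}\right)\right) = -9 - \left(-1 + \frac{b}{5}\right) = -8 - \frac{b}{5}$)
$V{\left(Q,n \right)} = Q^{2}$
$- 361 V{\left(-110,W{\left(-8 \right)} \right)} = - 361 \left(-110\right)^{2} = \left(-361\right) 12100 = -4368100$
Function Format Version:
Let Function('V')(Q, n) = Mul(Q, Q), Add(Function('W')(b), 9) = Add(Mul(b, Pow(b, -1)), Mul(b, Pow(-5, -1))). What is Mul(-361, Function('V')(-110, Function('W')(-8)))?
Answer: -4368100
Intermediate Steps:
Function('W')(b) = Add(-8, Mul(Rational(-1, 5), b)) (Function('W')(b) = Add(-9, Add(Mul(b, Pow(b, -1)), Mul(b, Pow(-5, -1)))) = Add(-9, Add(1, Mul(b, Rational(-1, 5)))) = Add(-9, Add(1, Mul(Rational(-1, 5), b))) = Add(-8, Mul(Rational(-1, 5), b)))
Function('V')(Q, n) = Pow(Q, 2)
Mul(-361, Function('V')(-110, Function('W')(-8))) = Mul(-361, Pow(-110, 2)) = Mul(-361, 12100) = -4368100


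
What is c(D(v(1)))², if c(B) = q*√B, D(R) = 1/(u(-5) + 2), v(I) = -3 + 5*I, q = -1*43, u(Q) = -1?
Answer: 1849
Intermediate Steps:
q = -43
D(R) = 1 (D(R) = 1/(-1 + 2) = 1/1 = 1)
c(B) = -43*√B
c(D(v(1)))² = (-43*√1)² = (-43*1)² = (-43)² = 1849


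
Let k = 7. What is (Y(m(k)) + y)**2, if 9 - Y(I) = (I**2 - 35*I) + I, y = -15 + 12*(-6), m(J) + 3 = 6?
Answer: 225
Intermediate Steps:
m(J) = 3 (m(J) = -3 + 6 = 3)
y = -87 (y = -15 - 72 = -87)
Y(I) = 9 - I**2 + 34*I (Y(I) = 9 - ((I**2 - 35*I) + I) = 9 - (I**2 - 34*I) = 9 + (-I**2 + 34*I) = 9 - I**2 + 34*I)
(Y(m(k)) + y)**2 = ((9 - 1*3**2 + 34*3) - 87)**2 = ((9 - 1*9 + 102) - 87)**2 = ((9 - 9 + 102) - 87)**2 = (102 - 87)**2 = 15**2 = 225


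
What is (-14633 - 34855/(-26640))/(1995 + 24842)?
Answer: -77957653/142987536 ≈ -0.54521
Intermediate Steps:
(-14633 - 34855/(-26640))/(1995 + 24842) = (-14633 - 34855*(-1/26640))/26837 = (-14633 + 6971/5328)*(1/26837) = -77957653/5328*1/26837 = -77957653/142987536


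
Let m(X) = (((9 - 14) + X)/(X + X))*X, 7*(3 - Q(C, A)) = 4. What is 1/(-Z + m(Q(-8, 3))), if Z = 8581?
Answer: -7/60076 ≈ -0.00011652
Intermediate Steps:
Q(C, A) = 17/7 (Q(C, A) = 3 - ⅐*4 = 3 - 4/7 = 17/7)
m(X) = -5/2 + X/2 (m(X) = ((-5 + X)/((2*X)))*X = ((-5 + X)*(1/(2*X)))*X = ((-5 + X)/(2*X))*X = -5/2 + X/2)
1/(-Z + m(Q(-8, 3))) = 1/(-1*8581 + (-5/2 + (½)*(17/7))) = 1/(-8581 + (-5/2 + 17/14)) = 1/(-8581 - 9/7) = 1/(-60076/7) = -7/60076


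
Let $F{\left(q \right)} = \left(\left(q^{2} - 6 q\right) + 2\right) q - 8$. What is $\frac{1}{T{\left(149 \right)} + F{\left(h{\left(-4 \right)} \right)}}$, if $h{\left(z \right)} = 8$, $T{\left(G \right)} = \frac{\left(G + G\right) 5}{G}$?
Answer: $\frac{1}{146} \approx 0.0068493$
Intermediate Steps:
$T{\left(G \right)} = 10$ ($T{\left(G \right)} = \frac{2 G 5}{G} = \frac{10 G}{G} = 10$)
$F{\left(q \right)} = -8 + q \left(2 + q^{2} - 6 q\right)$ ($F{\left(q \right)} = \left(2 + q^{2} - 6 q\right) q - 8 = q \left(2 + q^{2} - 6 q\right) - 8 = -8 + q \left(2 + q^{2} - 6 q\right)$)
$\frac{1}{T{\left(149 \right)} + F{\left(h{\left(-4 \right)} \right)}} = \frac{1}{10 + \left(-8 + 8^{3} - 6 \cdot 8^{2} + 2 \cdot 8\right)} = \frac{1}{10 + \left(-8 + 512 - 384 + 16\right)} = \frac{1}{10 + 136} = \frac{1}{146}$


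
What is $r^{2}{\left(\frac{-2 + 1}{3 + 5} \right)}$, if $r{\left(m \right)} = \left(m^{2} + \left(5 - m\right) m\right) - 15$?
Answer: $\frac{15625}{64} \approx 244.14$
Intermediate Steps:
$r{\left(m \right)} = -15 + m^{2} + m \left(5 - m\right)$ ($r{\left(m \right)} = \left(m^{2} + m \left(5 - m\right)\right) - 15 = -15 + m^{2} + m \left(5 - m\right)$)
$r^{2}{\left(\frac{-2 + 1}{3 + 5} \right)} = \left(-15 + 5 \frac{-2 + 1}{3 + 5}\right)^{2} = \left(-15 + 5 \left(- \frac{1}{8}\right)\right)^{2} = \left(-15 - \frac{5}{8}\right)^{2} = \left(- \frac{125}{8}\right)^{2} = \frac{15625}{64}$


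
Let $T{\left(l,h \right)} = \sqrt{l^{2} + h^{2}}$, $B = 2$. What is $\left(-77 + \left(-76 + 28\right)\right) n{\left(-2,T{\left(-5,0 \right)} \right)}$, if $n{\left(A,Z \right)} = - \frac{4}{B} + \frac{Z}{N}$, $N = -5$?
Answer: $375$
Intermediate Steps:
$T{\left(l,h \right)} = \sqrt{h^{2} + l^{2}}$
$n{\left(A,Z \right)} = -2 - \frac{Z}{5}$ ($n{\left(A,Z \right)} = - \frac{4}{2} + \frac{Z}{-5} = \left(-4\right) \frac{1}{2} + Z \left(- \frac{1}{5}\right) = -2 - \frac{Z}{5}$)
$\left(-77 + \left(-76 + 28\right)\right) n{\left(-2,T{\left(-5,0 \right)} \right)} = \left(-77 + \left(-76 + 28\right)\right) \left(-2 - \frac{\sqrt{0^{2} + \left(-5\right)^{2}}}{5}\right) = \left(-77 - 48\right) \left(-2 - \frac{\sqrt{0 + 25}}{5}\right) = - 125 \left(-2 - \frac{\sqrt{25}}{5}\right) = - 125 \left(-2 - 1\right) = \left(-125\right) \left(-3\right) = 375$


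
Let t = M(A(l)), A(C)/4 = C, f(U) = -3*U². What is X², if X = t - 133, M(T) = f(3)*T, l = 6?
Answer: 609961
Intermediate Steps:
A(C) = 4*C
M(T) = -27*T (M(T) = (-3*3²)*T = (-3*9)*T = -27*T)
t = -648 (t = -108*6 = -27*24 = -648)
X = -781 (X = -648 - 133 = -781)
X² = (-781)² = 609961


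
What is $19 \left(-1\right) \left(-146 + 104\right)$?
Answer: $798$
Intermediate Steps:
$19 \left(-1\right) \left(-146 + 104\right) = \left(-19\right) \left(-42\right) = 798$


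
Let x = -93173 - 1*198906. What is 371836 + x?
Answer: 79757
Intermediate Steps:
x = -292079 (x = -93173 - 198906 = -292079)
371836 + x = 371836 - 292079 = 79757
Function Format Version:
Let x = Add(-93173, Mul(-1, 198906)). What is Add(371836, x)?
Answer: 79757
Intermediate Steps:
x = -292079 (x = Add(-93173, -198906) = -292079)
Add(371836, x) = Add(371836, -292079) = 79757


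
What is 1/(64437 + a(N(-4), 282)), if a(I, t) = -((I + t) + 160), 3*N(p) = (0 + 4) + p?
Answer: 1/63995 ≈ 1.5626e-5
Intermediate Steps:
N(p) = 4/3 + p/3 (N(p) = ((0 + 4) + p)/3 = (4 + p)/3 = 4/3 + p/3)
a(I, t) = -160 - I - t (a(I, t) = -(160 + I + t) = -160 - I - t)
1/(64437 + a(N(-4), 282)) = 1/(64437 + (-160 - (4/3 + (⅓)*(-4)) - 1*282)) = 1/(64437 + (-160 - (4/3 - 4/3) - 282)) = 1/(64437 + (-160 - 1*0 - 282)) = 1/(64437 + (-160 + 0 - 282)) = 1/(64437 - 442) = 1/63995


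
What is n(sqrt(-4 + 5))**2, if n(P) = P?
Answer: 1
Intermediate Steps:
n(sqrt(-4 + 5))**2 = (sqrt(-4 + 5))**2 = (sqrt(1))**2 = 1**2 = 1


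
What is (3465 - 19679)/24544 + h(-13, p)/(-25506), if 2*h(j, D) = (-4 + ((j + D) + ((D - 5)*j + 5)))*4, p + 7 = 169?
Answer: -474451/926064 ≈ -0.51233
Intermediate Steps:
p = 162 (p = -7 + 169 = 162)
h(j, D) = 2 + 2*D + 2*j + 2*j*(-5 + D) (h(j, D) = ((-4 + ((j + D) + ((D - 5)*j + 5)))*4)/2 = ((-4 + ((D + j) + ((-5 + D)*j + 5)))*4)/2 = ((-4 + ((D + j) + (j*(-5 + D) + 5)))*4)/2 = ((-4 + ((D + j) + (5 + j*(-5 + D))))*4)/2 = ((-4 + (5 + D + j + j*(-5 + D)))*4)/2 = ((1 + D + j + j*(-5 + D))*4)/2 = (4 + 4*D + 4*j + 4*j*(-5 + D))/2 = 2 + 2*D + 2*j + 2*j*(-5 + D))
(3465 - 19679)/24544 + h(-13, p)/(-25506) = (3465 - 19679)/24544 + (2 - 8*(-13) + 2*162 + 2*162*(-13))/(-25506) = -16214*1/24544 + (2 + 104 + 324 - 4212)*(-1/25506) = -8107/12272 - 3782*(-1/25506) = -8107/12272 + 1891/12753 = -474451/926064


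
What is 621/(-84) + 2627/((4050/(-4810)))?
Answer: -35464271/11340 ≈ -3127.4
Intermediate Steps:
621/(-84) + 2627/((4050/(-4810))) = 621*(-1/84) + 2627/((4050*(-1/4810))) = -207/28 + 2627/(-405/481) = -207/28 + 2627*(-481/405) = -207/28 - 1263587/405 = -35464271/11340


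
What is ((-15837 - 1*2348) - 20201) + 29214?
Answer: -9172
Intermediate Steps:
((-15837 - 1*2348) - 20201) + 29214 = ((-15837 - 2348) - 20201) + 29214 = (-18185 - 20201) + 29214 = -38386 + 29214 = -9172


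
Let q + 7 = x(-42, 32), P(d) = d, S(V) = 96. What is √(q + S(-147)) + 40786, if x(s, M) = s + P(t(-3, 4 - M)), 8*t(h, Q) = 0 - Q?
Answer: 40786 + √202/2 ≈ 40793.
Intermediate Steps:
t(h, Q) = -Q/8 (t(h, Q) = (0 - Q)/8 = (-Q)/8 = -Q/8)
x(s, M) = -½ + s + M/8 (x(s, M) = s - (4 - M)/8 = s + (-½ + M/8) = -½ + s + M/8)
q = -91/2 (q = -7 + (-½ - 42 + (⅛)*32) = -7 + (-½ - 42 + 4) = -7 - 77/2 = -91/2 ≈ -45.500)
√(q + S(-147)) + 40786 = √(-91/2 + 96) + 40786 = √(101/2) + 40786 = √202/2 + 40786 = 40786 + √202/2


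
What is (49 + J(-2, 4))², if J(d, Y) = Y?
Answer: 2809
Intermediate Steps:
(49 + J(-2, 4))² = (49 + 4)² = 53² = 2809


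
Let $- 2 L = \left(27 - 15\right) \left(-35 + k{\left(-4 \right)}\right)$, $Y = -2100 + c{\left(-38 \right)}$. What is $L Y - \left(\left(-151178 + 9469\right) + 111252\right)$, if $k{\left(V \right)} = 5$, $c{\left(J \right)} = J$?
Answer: $-354383$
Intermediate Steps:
$Y = -2138$ ($Y = -2100 - 38 = -2138$)
$L = 180$ ($L = - \frac{\left(27 - 15\right) \left(-35 + 5\right)}{2} = - \frac{12 \left(-30\right)}{2} = \left(- \frac{1}{2}\right) \left(-360\right) = 180$)
$L Y - \left(\left(-151178 + 9469\right) + 111252\right) = 180 \left(-2138\right) - \left(\left(-151178 + 9469\right) + 111252\right) = -384840 - \left(-141709 + 111252\right) = -384840 - -30457 = -384840 + 30457 = -354383$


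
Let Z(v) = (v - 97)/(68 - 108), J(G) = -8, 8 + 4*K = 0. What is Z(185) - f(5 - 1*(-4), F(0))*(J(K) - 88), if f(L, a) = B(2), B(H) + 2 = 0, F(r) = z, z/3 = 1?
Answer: -971/5 ≈ -194.20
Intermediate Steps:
z = 3 (z = 3*1 = 3)
F(r) = 3
K = -2 (K = -2 + (¼)*0 = -2 + 0 = -2)
B(H) = -2 (B(H) = -2 + 0 = -2)
f(L, a) = -2
Z(v) = 97/40 - v/40 (Z(v) = (-97 + v)/(-40) = (-97 + v)*(-1/40) = 97/40 - v/40)
Z(185) - f(5 - 1*(-4), F(0))*(J(K) - 88) = (97/40 - 1/40*185) - (-2)*(-8 - 88) = (97/40 - 37/8) - (-2)*(-96) = -11/5 - 1*192 = -11/5 - 192 = -971/5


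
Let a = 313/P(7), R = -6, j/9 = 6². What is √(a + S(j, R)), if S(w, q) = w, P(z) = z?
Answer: √18067/7 ≈ 19.202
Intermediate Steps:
j = 324 (j = 9*6² = 9*36 = 324)
a = 313/7 ≈ 44.714
√(a + S(j, R)) = √(313/7 + 324) = √(2581/7) = √18067/7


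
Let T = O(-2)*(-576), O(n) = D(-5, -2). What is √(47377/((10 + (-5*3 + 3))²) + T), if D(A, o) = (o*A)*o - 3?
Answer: √100369/2 ≈ 158.41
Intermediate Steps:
D(A, o) = -3 + A*o² (D(A, o) = (A*o)*o - 3 = A*o² - 3 = -3 + A*o²)
O(n) = -23 (O(n) = -3 - 5*(-2)² = -3 - 5*4 = -3 - 20 = -23)
T = 13248 (T = -23*(-576) = 13248)
√(47377/((10 + (-5*3 + 3))²) + T) = √(47377/((10 + (-5*3 + 3))²) + 13248) = √(47377/((10 + (-15 + 3))²) + 13248) = √(47377/((10 - 12)²) + 13248) = √(47377/((-2)²) + 13248) = √(47377/4 + 13248) = √(100369/4) = √100369/2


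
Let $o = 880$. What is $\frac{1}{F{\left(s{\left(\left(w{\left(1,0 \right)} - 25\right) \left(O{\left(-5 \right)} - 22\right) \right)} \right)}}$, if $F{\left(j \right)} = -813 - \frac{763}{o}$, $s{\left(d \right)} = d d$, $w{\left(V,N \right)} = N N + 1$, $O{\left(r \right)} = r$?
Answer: $- \frac{880}{716203} \approx -0.0012287$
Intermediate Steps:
$w{\left(V,N \right)} = 1 + N^{2}$ ($w{\left(V,N \right)} = N^{2} + 1 = 1 + N^{2}$)
$s{\left(d \right)} = d^{2}$
$F{\left(j \right)} = - \frac{716203}{880}$ ($F{\left(j \right)} = -813 - \frac{763}{880} = - \frac{716203}{880}$)
$\frac{1}{F{\left(s{\left(\left(w{\left(1,0 \right)} - 25\right) \left(O{\left(-5 \right)} - 22\right) \right)} \right)}} = \frac{1}{- \frac{716203}{880}} = - \frac{880}{716203}$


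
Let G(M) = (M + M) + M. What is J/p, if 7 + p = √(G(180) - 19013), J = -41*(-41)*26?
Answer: -21853/1323 - 21853*I*√377/1323 ≈ -16.518 - 320.72*I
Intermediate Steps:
J = 43706 (J = 1681*26 = 43706)
G(M) = 3*M (G(M) = 2*M + M = 3*M)
p = -7 + 7*I*√377 (p = -7 + √(3*180 - 19013) = -7 + √(540 - 19013) = -7 + √(-18473) = -7 + 7*I*√377 ≈ -7.0 + 135.92*I)
J/p = 43706/(-7 + 7*I*√377)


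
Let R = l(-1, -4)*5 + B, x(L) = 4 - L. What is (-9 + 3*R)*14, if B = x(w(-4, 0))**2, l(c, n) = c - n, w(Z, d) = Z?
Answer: 3192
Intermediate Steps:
B = 64 (B = (4 - 1*(-4))**2 = (4 + 4)**2 = 8**2 = 64)
R = 79 (R = (-1 - 1*(-4))*5 + 64 = (-1 + 4)*5 + 64 = 3*5 + 64 = 15 + 64 = 79)
(-9 + 3*R)*14 = (-9 + 3*79)*14 = (-9 + 237)*14 = 228*14 = 3192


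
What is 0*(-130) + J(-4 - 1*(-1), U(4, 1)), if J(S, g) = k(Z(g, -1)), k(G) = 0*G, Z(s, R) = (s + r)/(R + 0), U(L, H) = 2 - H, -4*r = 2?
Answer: 0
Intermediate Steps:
r = -1/2 (r = -1/4*2 = -1/2 ≈ -0.50000)
Z(s, R) = (-1/2 + s)/R (Z(s, R) = (s - 1/2)/(R + 0) = (-1/2 + s)/R)
k(G) = 0
J(S, g) = 0
0*(-130) + J(-4 - 1*(-1), U(4, 1)) = 0*(-130) + 0 = 0 + 0 = 0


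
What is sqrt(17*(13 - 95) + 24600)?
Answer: sqrt(23206) ≈ 152.34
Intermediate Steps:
sqrt(17*(13 - 95) + 24600) = sqrt(17*(-82) + 24600) = sqrt(-1394 + 24600) = sqrt(23206)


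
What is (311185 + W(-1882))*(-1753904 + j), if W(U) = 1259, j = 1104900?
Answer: -202777405776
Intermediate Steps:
(311185 + W(-1882))*(-1753904 + j) = (311185 + 1259)*(-1753904 + 1104900) = 312444*(-649004) = -202777405776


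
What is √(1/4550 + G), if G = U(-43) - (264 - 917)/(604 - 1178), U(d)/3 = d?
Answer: I*√924265173/2665 ≈ 11.408*I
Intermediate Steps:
U(d) = 3*d
G = -74699/574 (G = 3*(-43) - (264 - 917)/(604 - 1178) = -129 - (-653)/(-574) = -129 - (-653)*(-1)/574 = -129 - 1*653/574 = -129 - 653/574 = -74699/574 ≈ -130.14)
√(1/4550 + G) = √(1/4550 - 74699/574) = √(-1734081/13325) = I*√924265173/2665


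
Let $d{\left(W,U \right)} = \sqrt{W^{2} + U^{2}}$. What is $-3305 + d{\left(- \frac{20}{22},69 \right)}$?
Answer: $-3305 + \frac{\sqrt{576181}}{11} \approx -3236.0$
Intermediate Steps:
$d{\left(W,U \right)} = \sqrt{U^{2} + W^{2}}$
$-3305 + d{\left(- \frac{20}{22},69 \right)} = -3305 + \sqrt{69^{2} + \left(- \frac{20}{22}\right)^{2}} = -3305 + \sqrt{4761 + \left(\left(-20\right) \frac{1}{22}\right)^{2}} = -3305 + \sqrt{4761 + \left(- \frac{10}{11}\right)^{2}} = -3305 + \sqrt{4761 + \frac{100}{121}} = -3305 + \sqrt{\frac{576181}{121}} = -3305 + \frac{\sqrt{576181}}{11}$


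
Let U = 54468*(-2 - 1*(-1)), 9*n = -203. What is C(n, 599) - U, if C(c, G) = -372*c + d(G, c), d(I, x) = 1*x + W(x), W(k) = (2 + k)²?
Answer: 5123950/81 ≈ 63259.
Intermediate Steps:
n = -203/9 (n = (⅑)*(-203) = -203/9 ≈ -22.556)
U = -54468 (U = 54468*(-2 + 1) = 54468*(-1) = -54468)
d(I, x) = x + (2 + x)² (d(I, x) = 1*x + (2 + x)² = x + (2 + x)²)
C(c, G) = (2 + c)² - 371*c (C(c, G) = -372*c + (c + (2 + c)²) = (2 + c)² - 371*c)
C(n, 599) - U = ((2 - 203/9)² - 371*(-203/9)) - 1*(-54468) = ((-185/9)² + 75313/9) + 54468 = (34225/81 + 75313/9) + 54468 = 712042/81 + 54468 = 5123950/81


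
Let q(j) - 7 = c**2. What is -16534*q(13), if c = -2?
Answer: -181874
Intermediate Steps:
q(j) = 11 (q(j) = 7 + (-2)**2 = 7 + 4 = 11)
-16534*q(13) = -16534*11 = -181874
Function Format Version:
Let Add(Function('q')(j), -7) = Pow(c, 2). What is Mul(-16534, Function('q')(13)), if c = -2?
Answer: -181874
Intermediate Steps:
Function('q')(j) = 11 (Function('q')(j) = Add(7, Pow(-2, 2)) = Add(7, 4) = 11)
Mul(-16534, Function('q')(13)) = Mul(-16534, 11) = -181874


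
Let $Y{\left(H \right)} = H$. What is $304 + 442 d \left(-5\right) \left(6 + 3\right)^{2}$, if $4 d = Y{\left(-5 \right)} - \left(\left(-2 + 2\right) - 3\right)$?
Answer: $89809$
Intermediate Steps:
$d = - \frac{1}{2}$ ($d = \frac{-5 - \left(\left(-2 + 2\right) - 3\right)}{4} = \frac{-5 - \left(0 - 3\right)}{4} = \frac{-5 - -3}{4} = \frac{-5 + 3}{4} = \frac{1}{4} \left(-2\right) = - \frac{1}{2} \approx -0.5$)
$304 + 442 d \left(-5\right) \left(6 + 3\right)^{2} = 304 + 442 \left(- \frac{1}{2}\right) \left(-5\right) \left(6 + 3\right)^{2} = 304 + 442 \frac{5 \cdot 9^{2}}{2} = 304 + 442 \cdot \frac{5}{2} \cdot 81 = 304 + 442 \cdot \frac{405}{2} = 304 + 89505 = 89809$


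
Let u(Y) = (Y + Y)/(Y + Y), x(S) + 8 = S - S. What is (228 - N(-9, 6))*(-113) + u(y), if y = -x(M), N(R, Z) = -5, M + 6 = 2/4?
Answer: -26328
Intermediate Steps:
M = -11/2 (M = -6 + 2/4 = -6 + 2*(1/4) = -6 + 1/2 = -11/2 ≈ -5.5000)
x(S) = -8 (x(S) = -8 + (S - S) = -8 + 0 = -8)
y = 8 (y = -1*(-8) = 8)
u(Y) = 1 (u(Y) = (2*Y)/((2*Y)) = (2*Y)*(1/(2*Y)) = 1)
(228 - N(-9, 6))*(-113) + u(y) = (228 - 1*(-5))*(-113) + 1 = (228 + 5)*(-113) + 1 = 233*(-113) + 1 = -26329 + 1 = -26328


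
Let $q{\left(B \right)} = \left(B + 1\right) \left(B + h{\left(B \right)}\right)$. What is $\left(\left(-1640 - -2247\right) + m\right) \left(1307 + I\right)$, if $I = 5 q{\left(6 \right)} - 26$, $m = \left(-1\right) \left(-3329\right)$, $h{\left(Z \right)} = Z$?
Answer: $6695136$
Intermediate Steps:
$q{\left(B \right)} = 2 B \left(1 + B\right)$ ($q{\left(B \right)} = \left(B + 1\right) \left(B + B\right) = \left(1 + B\right) 2 B = 2 B \left(1 + B\right)$)
$m = 3329$
$I = 394$ ($I = 5 \cdot 2 \cdot 6 \left(1 + 6\right) - 26 = 5 \cdot 2 \cdot 6 \cdot 7 - 26 = 5 \cdot 84 - 26 = 420 - 26 = 394$)
$\left(\left(-1640 - -2247\right) + m\right) \left(1307 + I\right) = \left(\left(-1640 - -2247\right) + 3329\right) \left(1307 + 394\right) = \left(\left(-1640 + 2247\right) + 3329\right) 1701 = \left(607 + 3329\right) 1701 = 3936 \cdot 1701 = 6695136$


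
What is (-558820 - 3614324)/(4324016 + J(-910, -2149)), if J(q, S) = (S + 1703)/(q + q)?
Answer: -1265853680/1311618261 ≈ -0.96511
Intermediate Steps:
J(q, S) = (1703 + S)/(2*q) (J(q, S) = (1703 + S)/((2*q)) = (1703 + S)*(1/(2*q)) = (1703 + S)/(2*q))
(-558820 - 3614324)/(4324016 + J(-910, -2149)) = (-558820 - 3614324)/(4324016 + (1/2)*(1703 - 2149)/(-910)) = -4173144/(4324016 + (1/2)*(-1/910)*(-446)) = -4173144/(4324016 + 223/910) = -4173144/3934854783/910 = -4173144*910/3934854783 = -1265853680/1311618261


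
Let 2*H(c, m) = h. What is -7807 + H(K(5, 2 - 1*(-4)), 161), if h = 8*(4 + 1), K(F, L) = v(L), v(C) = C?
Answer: -7787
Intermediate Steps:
K(F, L) = L
h = 40 (h = 8*5 = 40)
H(c, m) = 20 (H(c, m) = (½)*40 = 20)
-7807 + H(K(5, 2 - 1*(-4)), 161) = -7807 + 20 = -7787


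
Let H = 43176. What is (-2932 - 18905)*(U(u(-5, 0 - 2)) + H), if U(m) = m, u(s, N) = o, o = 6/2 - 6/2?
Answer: -942834312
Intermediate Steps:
o = 0 (o = 6*(1/2) - 6*1/2 = 3 - 3 = 0)
u(s, N) = 0
(-2932 - 18905)*(U(u(-5, 0 - 2)) + H) = (-2932 - 18905)*(0 + 43176) = -21837*43176 = -942834312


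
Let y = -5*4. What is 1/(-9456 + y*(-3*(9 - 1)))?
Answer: -1/8976 ≈ -0.00011141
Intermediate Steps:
y = -20
1/(-9456 + y*(-3*(9 - 1))) = 1/(-9456 - (-60)*(9 - 1)) = 1/(-9456 - (-60)*8) = 1/(-9456 - 20*(-24)) = 1/(-9456 + 480) = 1/(-8976) = -1/8976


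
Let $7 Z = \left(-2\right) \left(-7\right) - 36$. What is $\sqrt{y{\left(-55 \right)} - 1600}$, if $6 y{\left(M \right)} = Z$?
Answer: $\frac{i \sqrt{705831}}{21} \approx 40.007 i$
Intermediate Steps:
$Z = - \frac{22}{7}$ ($Z = \frac{\left(-2\right) \left(-7\right) - 36}{7} = \frac{14 - 36}{7} = \frac{1}{7} \left(-22\right) = - \frac{22}{7} \approx -3.1429$)
$y{\left(M \right)} = - \frac{11}{21}$ ($y{\left(M \right)} = \frac{1}{6} \left(- \frac{22}{7}\right) = - \frac{11}{21}$)
$\sqrt{y{\left(-55 \right)} - 1600} = \sqrt{- \frac{11}{21} - 1600} = \sqrt{- \frac{33611}{21}} = \frac{i \sqrt{705831}}{21}$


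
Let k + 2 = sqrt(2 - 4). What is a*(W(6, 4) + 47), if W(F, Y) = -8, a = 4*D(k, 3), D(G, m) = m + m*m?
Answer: 1872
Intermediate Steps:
k = -2 + I*sqrt(2) (k = -2 + sqrt(2 - 4) = -2 + sqrt(-2) = -2 + I*sqrt(2) ≈ -2.0 + 1.4142*I)
D(G, m) = m + m**2
a = 48 (a = 4*(3*(1 + 3)) = 4*(3*4) = 4*12 = 48)
a*(W(6, 4) + 47) = 48*(-8 + 47) = 48*39 = 1872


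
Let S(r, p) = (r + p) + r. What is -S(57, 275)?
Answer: -389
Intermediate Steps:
S(r, p) = p + 2*r (S(r, p) = (p + r) + r = p + 2*r)
-S(57, 275) = -(275 + 2*57) = -(275 + 114) = -1*389 = -389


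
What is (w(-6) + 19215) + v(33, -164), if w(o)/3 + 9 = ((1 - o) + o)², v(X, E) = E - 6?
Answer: 19021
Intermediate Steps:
v(X, E) = -6 + E
w(o) = -24 (w(o) = -27 + 3*((1 - o) + o)² = -27 + 3*1² = -27 + 3*1 = -27 + 3 = -24)
(w(-6) + 19215) + v(33, -164) = (-24 + 19215) + (-6 - 164) = 19191 - 170 = 19021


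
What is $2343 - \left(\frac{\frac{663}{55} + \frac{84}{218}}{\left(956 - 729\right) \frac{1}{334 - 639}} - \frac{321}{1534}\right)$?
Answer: $\frac{985299689757}{417513382} \approx 2359.9$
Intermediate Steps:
$2343 - \left(\frac{\frac{663}{55} + \frac{84}{218}}{\left(956 - 729\right) \frac{1}{334 - 639}} - \frac{321}{1534}\right) = 2343 - \left(\frac{663 \cdot \frac{1}{55} + 84 \cdot \frac{1}{218}}{227 \frac{1}{-305}} - \frac{321}{1534}\right) = 2343 - \left(\frac{\frac{663}{55} + \frac{42}{109}}{227 \left(- \frac{1}{305}\right)} - \frac{321}{1534}\right) = 2343 - \left(\frac{74577}{5995 \left(- \frac{227}{305}\right)} - \frac{321}{1534}\right) = 2343 - \left(\frac{74577}{5995} \left(- \frac{305}{227}\right) - \frac{321}{1534}\right) = 2343 - \left(- \frac{4549197}{272173} - \frac{321}{1534}\right) = 2343 - - \frac{7065835731}{417513382} = 2343 + \frac{7065835731}{417513382} = \frac{985299689757}{417513382}$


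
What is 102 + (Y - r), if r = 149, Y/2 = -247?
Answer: -541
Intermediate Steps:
Y = -494 (Y = 2*(-247) = -494)
102 + (Y - r) = 102 + (-494 - 1*149) = 102 + (-494 - 149) = 102 - 643 = -541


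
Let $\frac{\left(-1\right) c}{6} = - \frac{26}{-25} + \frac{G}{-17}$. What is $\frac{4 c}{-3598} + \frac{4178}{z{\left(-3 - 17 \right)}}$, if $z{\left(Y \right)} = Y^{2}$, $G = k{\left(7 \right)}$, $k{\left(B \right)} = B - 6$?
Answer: $\frac{63927919}{6116600} \approx 10.452$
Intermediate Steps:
$k{\left(B \right)} = -6 + B$ ($k{\left(B \right)} = B - 6 = -6 + B$)
$G = 1$ ($G = -6 + 7 = 1$)
$c = - \frac{2502}{425}$ ($c = - 6 \left(- \frac{26}{-25} + 1 \frac{1}{-17}\right) = - 6 \left(\left(-26\right) \left(- \frac{1}{25}\right) + 1 \left(- \frac{1}{17}\right)\right) = - 6 \left(\frac{26}{25} - \frac{1}{17}\right) = \left(-6\right) \frac{417}{425} = - \frac{2502}{425} \approx -5.8871$)
$\frac{4 c}{-3598} + \frac{4178}{z{\left(-3 - 17 \right)}} = \frac{4 \left(- \frac{2502}{425}\right)}{-3598} + \frac{4178}{\left(-3 - 17\right)^{2}} = \left(- \frac{10008}{425}\right) \left(- \frac{1}{3598}\right) + \frac{4178}{\left(-3 - 17\right)^{2}} = \frac{5004}{764575} + \frac{4178}{\left(-20\right)^{2}} = \frac{5004}{764575} + \frac{4178}{400} = \frac{5004}{764575} + 4178 \cdot \frac{1}{400} = \frac{5004}{764575} + \frac{2089}{200} = \frac{63927919}{6116600}$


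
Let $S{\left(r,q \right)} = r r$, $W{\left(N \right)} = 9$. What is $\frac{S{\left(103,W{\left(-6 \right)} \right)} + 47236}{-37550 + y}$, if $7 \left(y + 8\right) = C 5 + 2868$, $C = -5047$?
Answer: $- \frac{404915}{285273} \approx -1.4194$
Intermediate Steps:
$y = - \frac{22423}{7}$ ($y = -8 + \frac{\left(-5047\right) 5 + 2868}{7} = -8 + \frac{-25235 + 2868}{7} = -8 + \frac{1}{7} \left(-22367\right) = -8 - \frac{22367}{7} = - \frac{22423}{7} \approx -3203.3$)
$S{\left(r,q \right)} = r^{2}$
$\frac{S{\left(103,W{\left(-6 \right)} \right)} + 47236}{-37550 + y} = \frac{103^{2} + 47236}{-37550 - \frac{22423}{7}} = \frac{10609 + 47236}{- \frac{285273}{7}} = 57845 \left(- \frac{7}{285273}\right) = - \frac{404915}{285273}$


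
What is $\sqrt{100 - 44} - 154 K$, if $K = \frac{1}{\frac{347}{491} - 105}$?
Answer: $\frac{37807}{25604} + 2 \sqrt{14} \approx 8.9599$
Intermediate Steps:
$K = - \frac{491}{51208}$ ($K = \frac{1}{347 \cdot \frac{1}{491} - 105} = \frac{1}{\frac{347}{491} - 105} = \frac{1}{- \frac{51208}{491}} = - \frac{491}{51208} \approx -0.0095883$)
$\sqrt{100 - 44} - 154 K = \sqrt{100 - 44} - - \frac{37807}{25604} = \sqrt{56} + \frac{37807}{25604} = 2 \sqrt{14} + \frac{37807}{25604} = \frac{37807}{25604} + 2 \sqrt{14}$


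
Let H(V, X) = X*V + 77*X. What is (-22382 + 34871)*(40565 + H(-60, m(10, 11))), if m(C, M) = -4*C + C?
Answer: 500246895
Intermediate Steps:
m(C, M) = -3*C
H(V, X) = 77*X + V*X (H(V, X) = V*X + 77*X = 77*X + V*X)
(-22382 + 34871)*(40565 + H(-60, m(10, 11))) = (-22382 + 34871)*(40565 + (-3*10)*(77 - 60)) = 12489*(40565 - 30*17) = 12489*(40565 - 510) = 12489*40055 = 500246895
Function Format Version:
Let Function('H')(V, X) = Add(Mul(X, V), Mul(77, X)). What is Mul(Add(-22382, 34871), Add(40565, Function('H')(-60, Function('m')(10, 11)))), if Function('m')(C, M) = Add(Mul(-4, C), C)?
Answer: 500246895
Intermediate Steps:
Function('m')(C, M) = Mul(-3, C)
Function('H')(V, X) = Add(Mul(77, X), Mul(V, X)) (Function('H')(V, X) = Add(Mul(V, X), Mul(77, X)) = Add(Mul(77, X), Mul(V, X)))
Mul(Add(-22382, 34871), Add(40565, Function('H')(-60, Function('m')(10, 11)))) = Mul(Add(-22382, 34871), Add(40565, Mul(Mul(-3, 10), Add(77, -60)))) = Mul(12489, Add(40565, Mul(-30, 17))) = Mul(12489, Add(40565, -510)) = Mul(12489, 40055) = 500246895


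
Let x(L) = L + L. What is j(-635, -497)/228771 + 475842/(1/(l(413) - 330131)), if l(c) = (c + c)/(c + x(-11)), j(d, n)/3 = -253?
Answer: -4683847793579559553/29816487 ≈ -1.5709e+11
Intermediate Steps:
x(L) = 2*L
j(d, n) = -759 (j(d, n) = 3*(-253) = -759)
l(c) = 2*c/(-22 + c) (l(c) = (c + c)/(c + 2*(-11)) = (2*c)/(c - 22) = (2*c)/(-22 + c) = 2*c/(-22 + c))
j(-635, -497)/228771 + 475842/(1/(l(413) - 330131)) = -759/228771 + 475842/(1/(2*413/(-22 + 413) - 330131)) = -759*1/228771 + 475842/(1/(2*413/391 - 330131)) = -253/76257 + 475842/(1/(2*413*(1/391) - 330131)) = -253/76257 + 475842/(1/(826/391 - 330131)) = -253/76257 + 475842/(1/(-129080395/391)) = -253/76257 + 475842/(-391/129080395) = -253/76257 + 475842*(-129080395/391) = -253/76257 - 61421873317590/391 = -4683847793579559553/29816487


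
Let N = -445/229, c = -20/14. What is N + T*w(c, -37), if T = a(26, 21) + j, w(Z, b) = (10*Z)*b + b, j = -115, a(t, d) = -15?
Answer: -102441685/1603 ≈ -63906.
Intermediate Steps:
c = -10/7 (c = -20*1/14 = -10/7 ≈ -1.4286)
w(Z, b) = b + 10*Z*b (w(Z, b) = 10*Z*b + b = b + 10*Z*b)
N = -445/229 (N = -445*1/229 = -445/229 ≈ -1.9432)
T = -130 (T = -15 - 115 = -130)
N + T*w(c, -37) = -445/229 - (-4810)*(1 + 10*(-10/7)) = -445/229 - (-4810)*(1 - 100/7) = -445/229 - (-4810)*(-93)/7 = -445/229 - 130*3441/7 = -445/229 - 447330/7 = -102441685/1603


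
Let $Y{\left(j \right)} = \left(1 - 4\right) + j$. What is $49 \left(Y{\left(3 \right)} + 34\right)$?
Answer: $1666$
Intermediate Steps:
$Y{\left(j \right)} = -3 + j$
$49 \left(Y{\left(3 \right)} + 34\right) = 49 \left(\left(-3 + 3\right) + 34\right) = 49 \left(0 + 34\right) = 49 \cdot 34 = 1666$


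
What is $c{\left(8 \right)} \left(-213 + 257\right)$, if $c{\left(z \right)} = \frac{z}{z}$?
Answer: $44$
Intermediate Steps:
$c{\left(z \right)} = 1$
$c{\left(8 \right)} \left(-213 + 257\right) = 1 \left(-213 + 257\right) = 1 \cdot 44 = 44$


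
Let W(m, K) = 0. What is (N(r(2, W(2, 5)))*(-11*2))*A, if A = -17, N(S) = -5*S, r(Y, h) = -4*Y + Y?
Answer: 11220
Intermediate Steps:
r(Y, h) = -3*Y
(N(r(2, W(2, 5)))*(-11*2))*A = ((-(-15)*2)*(-11*2))*(-17) = (-5*(-6)*(-22))*(-17) = (30*(-22))*(-17) = -660*(-17) = 11220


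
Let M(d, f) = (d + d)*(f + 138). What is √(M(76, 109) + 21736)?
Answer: 4*√3705 ≈ 243.47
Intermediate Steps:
M(d, f) = 2*d*(138 + f) (M(d, f) = (2*d)*(138 + f) = 2*d*(138 + f))
√(M(76, 109) + 21736) = √(2*76*(138 + 109) + 21736) = √(2*76*247 + 21736) = √(37544 + 21736) = √59280 = 4*√3705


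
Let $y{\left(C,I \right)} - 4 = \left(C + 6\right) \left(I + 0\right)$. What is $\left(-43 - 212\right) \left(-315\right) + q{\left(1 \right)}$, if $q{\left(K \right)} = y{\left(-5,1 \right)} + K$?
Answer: $80331$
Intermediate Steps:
$y{\left(C,I \right)} = 4 + I \left(6 + C\right)$ ($y{\left(C,I \right)} = 4 + \left(C + 6\right) \left(I + 0\right) = 4 + \left(6 + C\right) I = 4 + I \left(6 + C\right)$)
$q{\left(K \right)} = 5 + K$ ($q{\left(K \right)} = \left(4 + 6 \cdot 1 - 5\right) + K = \left(4 + 6 - 5\right) + K = 5 + K$)
$\left(-43 - 212\right) \left(-315\right) + q{\left(1 \right)} = \left(-43 - 212\right) \left(-315\right) + \left(5 + 1\right) = \left(-255\right) \left(-315\right) + 6 = 80325 + 6 = 80331$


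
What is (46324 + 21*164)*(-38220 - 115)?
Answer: -1907856280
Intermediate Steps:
(46324 + 21*164)*(-38220 - 115) = (46324 + 3444)*(-38335) = 49768*(-38335) = -1907856280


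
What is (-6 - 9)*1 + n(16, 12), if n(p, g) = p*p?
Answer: 241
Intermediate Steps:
n(p, g) = p**2
(-6 - 9)*1 + n(16, 12) = (-6 - 9)*1 + 16**2 = -15*1 + 256 = -15 + 256 = 241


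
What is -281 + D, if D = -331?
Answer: -612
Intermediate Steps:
-281 + D = -281 - 331 = -612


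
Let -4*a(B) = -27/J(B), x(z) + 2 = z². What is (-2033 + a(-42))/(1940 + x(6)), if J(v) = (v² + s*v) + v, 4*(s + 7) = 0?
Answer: -1821565/1768704 ≈ -1.0299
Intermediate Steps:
s = -7 (s = -7 + (¼)*0 = -7 + 0 = -7)
J(v) = v² - 6*v (J(v) = (v² - 7*v) + v = v² - 6*v)
x(z) = -2 + z²
a(B) = 27/(4*B*(-6 + B)) (a(B) = -(-27)/(4*(B*(-6 + B))) = -(-27)*1/(B*(-6 + B))/4 = -(-27)/(4*B*(-6 + B)) = 27/(4*B*(-6 + B)))
(-2033 + a(-42))/(1940 + x(6)) = (-2033 + (27/4)/(-42*(-6 - 42)))/(1940 + (-2 + 6²)) = (-2033 + (27/4)*(-1/42)/(-48))/(1940 + (-2 + 36)) = (-2033 + (27/4)*(-1/42)*(-1/48))/(1940 + 34) = (-2033 + 3/896)/1974 = -1821565/896*1/1974 = -1821565/1768704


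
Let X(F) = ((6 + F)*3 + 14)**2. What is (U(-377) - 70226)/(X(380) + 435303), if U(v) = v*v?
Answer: 71903/1808887 ≈ 0.039750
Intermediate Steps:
U(v) = v**2
X(F) = (32 + 3*F)**2 (X(F) = ((18 + 3*F) + 14)**2 = (32 + 3*F)**2)
(U(-377) - 70226)/(X(380) + 435303) = ((-377)**2 - 70226)/((32 + 3*380)**2 + 435303) = (142129 - 70226)/((32 + 1140)**2 + 435303) = 71903/(1172**2 + 435303) = 71903/(1373584 + 435303) = 71903/1808887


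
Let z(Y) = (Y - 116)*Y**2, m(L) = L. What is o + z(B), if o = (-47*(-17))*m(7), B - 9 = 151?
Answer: 1131993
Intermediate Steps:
B = 160 (B = 9 + 151 = 160)
o = 5593 (o = -47*(-17)*7 = 799*7 = 5593)
z(Y) = Y**2*(-116 + Y) (z(Y) = (-116 + Y)*Y**2 = Y**2*(-116 + Y))
o + z(B) = 5593 + 160**2*(-116 + 160) = 5593 + 25600*44 = 5593 + 1126400 = 1131993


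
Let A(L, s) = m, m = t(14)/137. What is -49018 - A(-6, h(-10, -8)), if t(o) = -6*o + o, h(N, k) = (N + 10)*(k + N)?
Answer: -6715396/137 ≈ -49018.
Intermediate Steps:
h(N, k) = (10 + N)*(N + k)
t(o) = -5*o
m = -70/137 (m = -5*14/137 = -70*1/137 = -70/137 ≈ -0.51095)
A(L, s) = -70/137
-49018 - A(-6, h(-10, -8)) = -49018 - 1*(-70/137) = -49018 + 70/137 = -6715396/137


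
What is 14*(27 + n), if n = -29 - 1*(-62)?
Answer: 840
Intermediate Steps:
n = 33 (n = -29 + 62 = 33)
14*(27 + n) = 14*(27 + 33) = 14*60 = 840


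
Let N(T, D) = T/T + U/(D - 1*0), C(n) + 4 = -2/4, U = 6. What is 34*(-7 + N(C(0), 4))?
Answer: -153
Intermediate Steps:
C(n) = -9/2 (C(n) = -4 - 2/4 = -4 - 2*1/4 = -4 - 1/2 = -9/2)
N(T, D) = 1 + 6/D (N(T, D) = T/T + 6/(D - 1*0) = 1 + 6/(D + 0) = 1 + 6/D)
34*(-7 + N(C(0), 4)) = 34*(-7 + (6 + 4)/4) = 34*(-7 + (1/4)*10) = 34*(-7 + 5/2) = 34*(-9/2) = -153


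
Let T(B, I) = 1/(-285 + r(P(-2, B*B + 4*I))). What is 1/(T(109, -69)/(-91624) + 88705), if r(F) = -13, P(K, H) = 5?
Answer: 27303952/2421997062161 ≈ 1.1273e-5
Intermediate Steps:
T(B, I) = -1/298 (T(B, I) = 1/(-285 - 13) = 1/(-298) = -1/298)
1/(T(109, -69)/(-91624) + 88705) = 1/(-1/298/(-91624) + 88705) = 1/(-1/298*(-1/91624) + 88705) = 1/(1/27303952 + 88705) = 1/(2421997062161/27303952) = 27303952/2421997062161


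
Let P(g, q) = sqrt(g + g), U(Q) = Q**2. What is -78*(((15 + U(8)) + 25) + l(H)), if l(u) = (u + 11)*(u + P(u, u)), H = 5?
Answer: -14352 - 1248*sqrt(10) ≈ -18299.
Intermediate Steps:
P(g, q) = sqrt(2)*sqrt(g) (P(g, q) = sqrt(2*g) = sqrt(2)*sqrt(g))
l(u) = (11 + u)*(u + sqrt(2)*sqrt(u)) (l(u) = (u + 11)*(u + sqrt(2)*sqrt(u)) = (11 + u)*(u + sqrt(2)*sqrt(u)))
-78*(((15 + U(8)) + 25) + l(H)) = -78*(((15 + 8**2) + 25) + (5**2 + 11*5 + sqrt(2)*5**(3/2) + 11*sqrt(2)*sqrt(5))) = -78*(((15 + 64) + 25) + (25 + 55 + sqrt(2)*(5*sqrt(5)) + 11*sqrt(10))) = -78*((79 + 25) + (25 + 55 + 5*sqrt(10) + 11*sqrt(10))) = -78*(104 + (80 + 16*sqrt(10))) = -78*(184 + 16*sqrt(10)) = -14352 - 1248*sqrt(10)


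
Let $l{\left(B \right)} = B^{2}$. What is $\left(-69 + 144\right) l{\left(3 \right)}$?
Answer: $675$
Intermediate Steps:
$\left(-69 + 144\right) l{\left(3 \right)} = \left(-69 + 144\right) 3^{2} = 75 \cdot 9 = 675$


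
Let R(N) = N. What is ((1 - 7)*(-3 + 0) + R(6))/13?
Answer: 24/13 ≈ 1.8462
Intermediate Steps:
((1 - 7)*(-3 + 0) + R(6))/13 = ((1 - 7)*(-3 + 0) + 6)/13 = (-6*(-3) + 6)/13 = (18 + 6)/13 = (1/13)*24 = 24/13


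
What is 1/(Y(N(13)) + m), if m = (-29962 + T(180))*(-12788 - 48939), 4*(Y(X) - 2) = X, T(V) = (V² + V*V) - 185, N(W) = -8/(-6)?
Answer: -3/6417077186 ≈ -4.6750e-10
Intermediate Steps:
N(W) = 4/3 (N(W) = -8*(-⅙) = 4/3)
T(V) = -185 + 2*V² (T(V) = (V² + V²) - 185 = 2*V² - 185 = -185 + 2*V²)
Y(X) = 2 + X/4
m = -2139025731 (m = (-29962 + (-185 + 2*180²))*(-12788 - 48939) = (-29962 + (-185 + 2*32400))*(-61727) = (-29962 + (-185 + 64800))*(-61727) = (-29962 + 64615)*(-61727) = 34653*(-61727) = -2139025731)
1/(Y(N(13)) + m) = 1/((2 + (¼)*(4/3)) - 2139025731) = 1/((2 + ⅓) - 2139025731) = 1/(7/3 - 2139025731) = 1/(-6417077186/3) = -3/6417077186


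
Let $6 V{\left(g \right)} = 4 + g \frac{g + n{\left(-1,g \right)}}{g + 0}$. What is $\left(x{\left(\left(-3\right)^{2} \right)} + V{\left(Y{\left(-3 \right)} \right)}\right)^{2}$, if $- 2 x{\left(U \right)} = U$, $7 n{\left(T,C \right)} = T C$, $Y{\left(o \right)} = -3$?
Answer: $\frac{32041}{1764} \approx 18.164$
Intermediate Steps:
$n{\left(T,C \right)} = \frac{C T}{7}$ ($n{\left(T,C \right)} = \frac{T C}{7} = \frac{C T}{7}$)
$x{\left(U \right)} = - \frac{U}{2}$
$V{\left(g \right)} = \frac{2}{3} + \frac{g}{7}$ ($V{\left(g \right)} = \frac{4 + g \frac{g + \frac{1}{7} g \left(-1\right)}{g + 0}}{6} = \frac{4 + g \frac{g - \frac{g}{7}}{g}}{6} = \frac{4 + g \frac{\frac{6}{7} g}{g}}{6} = \frac{4 + g \frac{6}{7}}{6} = \frac{4 + \frac{6 g}{7}}{6} = \frac{2}{3} + \frac{g}{7}$)
$\left(x{\left(\left(-3\right)^{2} \right)} + V{\left(Y{\left(-3 \right)} \right)}\right)^{2} = \left(- \frac{\left(-3\right)^{2}}{2} + \left(\frac{2}{3} + \frac{1}{7} \left(-3\right)\right)\right)^{2} = \left(\left(- \frac{1}{2}\right) 9 + \left(\frac{2}{3} - \frac{3}{7}\right)\right)^{2} = \left(- \frac{9}{2} + \frac{5}{21}\right)^{2} = \left(- \frac{179}{42}\right)^{2} = \frac{32041}{1764}$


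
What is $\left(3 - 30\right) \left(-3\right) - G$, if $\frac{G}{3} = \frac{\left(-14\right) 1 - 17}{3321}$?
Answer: $\frac{89698}{1107} \approx 81.028$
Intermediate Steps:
$G = - \frac{31}{1107}$ ($G = 3 \frac{\left(-14\right) 1 - 17}{3321} = 3 \left(-14 - 17\right) \frac{1}{3321} = 3 \left(\left(-31\right) \frac{1}{3321}\right) = 3 \left(- \frac{31}{3321}\right) = - \frac{31}{1107} \approx -0.028004$)
$\left(3 - 30\right) \left(-3\right) - G = \left(3 - 30\right) \left(-3\right) - - \frac{31}{1107} = \left(-27\right) \left(-3\right) + \frac{31}{1107} = 81 + \frac{31}{1107} = \frac{89698}{1107}$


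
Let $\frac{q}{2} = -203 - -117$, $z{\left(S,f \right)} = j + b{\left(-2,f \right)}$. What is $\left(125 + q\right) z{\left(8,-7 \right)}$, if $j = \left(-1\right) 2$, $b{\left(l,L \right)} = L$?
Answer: $423$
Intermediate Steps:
$j = -2$
$z{\left(S,f \right)} = -2 + f$
$q = -172$ ($q = 2 \left(-203 - -117\right) = 2 \left(-203 + 117\right) = 2 \left(-86\right) = -172$)
$\left(125 + q\right) z{\left(8,-7 \right)} = \left(125 - 172\right) \left(-2 - 7\right) = \left(-47\right) \left(-9\right) = 423$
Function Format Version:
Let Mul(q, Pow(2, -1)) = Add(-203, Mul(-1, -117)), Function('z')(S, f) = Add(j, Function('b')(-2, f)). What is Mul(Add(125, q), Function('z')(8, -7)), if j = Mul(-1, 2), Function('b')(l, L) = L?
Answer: 423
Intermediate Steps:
j = -2
Function('z')(S, f) = Add(-2, f)
q = -172 (q = Mul(2, Add(-203, Mul(-1, -117))) = Mul(2, Add(-203, 117)) = Mul(2, -86) = -172)
Mul(Add(125, q), Function('z')(8, -7)) = Mul(Add(125, -172), Add(-2, -7)) = Mul(-47, -9) = 423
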